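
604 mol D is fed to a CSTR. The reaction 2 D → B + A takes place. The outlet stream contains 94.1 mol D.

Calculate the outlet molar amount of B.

255 mol

For D: n = n₀ − 2ξ → 94.1 = 604 − 2ξ, giving ξ = 254.9 mol.
Outlet amounts (n = n₀ + ν ξ):
  D: 604 − 2(254.9) = 94.1
  B: 0 + 1(254.9) = 254.9
  A: 0 + 1(254.9) = 254.9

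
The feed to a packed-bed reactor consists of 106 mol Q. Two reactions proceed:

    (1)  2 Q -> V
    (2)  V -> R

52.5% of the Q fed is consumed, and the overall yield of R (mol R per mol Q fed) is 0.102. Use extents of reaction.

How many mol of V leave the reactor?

17 mol

Conversion of Q: Q consumed = 2ξ₁ = 0.525 × 106 → ξ₁ = 27.83 mol.
Yield of R: 1ξ₂ / 106 = 0.102 → ξ₂ = 10.81 mol.
Outlet amounts (n = n₀ + Σ ν·ξ):
  Q: 106 − 2(27.83) = 50.35
  V: 0 + 1(27.83) − 1(10.81) = 17.01
  R: 0 + 1(10.81) = 10.81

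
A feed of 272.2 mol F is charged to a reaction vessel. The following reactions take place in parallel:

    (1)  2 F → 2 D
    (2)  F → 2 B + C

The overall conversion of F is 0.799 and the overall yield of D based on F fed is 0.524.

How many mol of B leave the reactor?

150 mol

Yield of D: 2ξ₁ / 272.2 = 0.524 → ξ₁ = 71.32 mol.
Conversion of F: 2ξ₁ + 1ξ₂ = 0.799 × 272.2 = 217.5 → ξ₂ = 74.85 mol.
Outlet amounts (n = n₀ + Σ ν·ξ):
  F: 272.2 − 2(71.32) − 1(74.85) = 54.71
  D: 0 + 2(71.32) = 142.6
  B: 0 + 2(74.85) = 149.7
  C: 0 + 1(74.85) = 74.85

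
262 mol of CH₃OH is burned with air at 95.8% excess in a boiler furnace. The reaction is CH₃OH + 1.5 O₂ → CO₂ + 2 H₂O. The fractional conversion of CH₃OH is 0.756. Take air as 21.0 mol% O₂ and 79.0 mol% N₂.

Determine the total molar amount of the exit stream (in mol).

Stoichiometric O₂ = 1.5 × 262 = 393 mol; O₂ fed = 393 × 1.958 = 769.5 mol.
N₂ fed = 769.5 × 79/21 = 2895 mol.
Fuel reacted = 0.756 × 262 → ξ = 198.1 mol.
Outlet (n = n₀ + ν ξ):
  CH₃OH: 262 − 1(198.1) = 63.93
  O₂: 769.5 − 1.5(198.1) = 472.4
  N₂: 2895 (inert)
  CO₂: 0 + 1(198.1) = 198.1
  H₂O: 0 + 2(198.1) = 396.1
Total out = 63.93 + 472.4 + 2895 + 198.1 + 396.1 = 4025 mol.

4030 mol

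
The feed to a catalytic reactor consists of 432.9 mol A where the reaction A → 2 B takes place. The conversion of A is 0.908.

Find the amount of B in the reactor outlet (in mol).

786 mol

A reacted = 0.908 × 432.9 = 393.1 mol; ν_A = −1, so ξ = 393.1/1 = 393.1 mol.
Outlet amounts (n = n₀ + ν ξ):
  A: 432.9 − 1(393.1) = 39.83
  B: 0 + 2(393.1) = 786.1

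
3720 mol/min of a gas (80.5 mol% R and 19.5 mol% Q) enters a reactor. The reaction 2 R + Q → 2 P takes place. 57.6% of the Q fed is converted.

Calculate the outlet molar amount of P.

Q reacted = 0.576 × 725.4 = 417.8 mol/min; ν_Q = −1, so ξ = 417.8/1 = 417.8 mol/min.
Outlet amounts (n = n₀ + ν ξ):
  R: 2995 − 2(417.8) = 2159
  Q: 725.4 − 1(417.8) = 307.6
  P: 0 + 2(417.8) = 835.7

836 mol/min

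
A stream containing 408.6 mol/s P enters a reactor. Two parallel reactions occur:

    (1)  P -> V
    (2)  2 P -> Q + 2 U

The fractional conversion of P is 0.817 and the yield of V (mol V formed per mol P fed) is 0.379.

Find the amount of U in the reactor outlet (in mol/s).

Yield of V: 1ξ₁ / 408.6 = 0.379 → ξ₁ = 154.9 mol/s.
Conversion of P: 1ξ₁ + 2ξ₂ = 0.817 × 408.6 = 333.8 → ξ₂ = 89.48 mol/s.
Outlet amounts (n = n₀ + Σ ν·ξ):
  P: 408.6 − 1(154.9) − 2(89.48) = 74.77
  V: 0 + 1(154.9) = 154.9
  Q: 0 + 1(89.48) = 89.48
  U: 0 + 2(89.48) = 179

179 mol/s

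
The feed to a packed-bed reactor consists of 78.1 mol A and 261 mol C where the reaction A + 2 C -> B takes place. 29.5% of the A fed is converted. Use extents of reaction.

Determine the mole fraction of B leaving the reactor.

A reacted = 0.295 × 78.1 = 23.04 mol; ν_A = −1, so ξ = 23.04/1 = 23.04 mol.
Outlet amounts (n = n₀ + ν ξ):
  A: 78.1 − 1(23.04) = 55.06
  C: 261 − 2(23.04) = 214.9
  B: 0 + 1(23.04) = 23.04
Total out = 293 mol; y_B = 23.04 / 293 = 0.07863.

0.0786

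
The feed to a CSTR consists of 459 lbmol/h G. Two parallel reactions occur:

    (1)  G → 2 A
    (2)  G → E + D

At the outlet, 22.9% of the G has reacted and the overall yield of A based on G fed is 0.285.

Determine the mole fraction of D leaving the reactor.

Yield of A: 2ξ₁ / 459 = 0.285 → ξ₁ = 65.41 lbmol/h.
Conversion of G: 1ξ₁ + 1ξ₂ = 0.229 × 459 = 105.1 → ξ₂ = 39.7 lbmol/h.
Outlet amounts (n = n₀ + Σ ν·ξ):
  G: 459 − 1(65.41) − 1(39.7) = 353.9
  A: 0 + 2(65.41) = 130.8
  E: 0 + 1(39.7) = 39.7
  D: 0 + 1(39.7) = 39.7
Total out = 564.1 lbmol/h; y_D = 39.7 / 564.1 = 0.07038.

0.0704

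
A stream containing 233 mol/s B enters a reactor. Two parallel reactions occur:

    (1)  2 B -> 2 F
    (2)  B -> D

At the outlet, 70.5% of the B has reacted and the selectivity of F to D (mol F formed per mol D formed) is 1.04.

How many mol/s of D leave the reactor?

80.5 mol/s

Conversion of B: B consumed = 0.705 × 233 = 164.3 mol/s = 2ξ₁ + 1ξ₂.
Selectivity: 2ξ₁ / (1ξ₂) = 1.04 → ξ₁ = 0.52 ξ₂.
Substitute: (2·0.52 + 1) ξ₂ = 164.3 → ξ₂ = 80.52 mol/s, ξ₁ = 41.87 mol/s.
Outlet amounts (n = n₀ + Σ ν·ξ):
  B: 233 − 2(41.87) − 1(80.52) = 68.74
  F: 0 + 2(41.87) = 83.74
  D: 0 + 1(80.52) = 80.52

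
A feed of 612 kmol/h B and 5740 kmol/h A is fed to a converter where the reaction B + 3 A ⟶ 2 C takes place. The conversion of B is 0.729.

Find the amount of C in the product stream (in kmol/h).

892 kmol/h

B reacted = 0.729 × 612 = 446.1 kmol/h; ν_B = −1, so ξ = 446.1/1 = 446.1 kmol/h.
Outlet amounts (n = n₀ + ν ξ):
  B: 612 − 1(446.1) = 165.9
  A: 5740 − 3(446.1) = 4402
  C: 0 + 2(446.1) = 892.3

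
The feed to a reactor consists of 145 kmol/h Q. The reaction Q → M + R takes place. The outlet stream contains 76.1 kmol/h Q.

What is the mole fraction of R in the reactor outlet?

0.322

For Q: n = n₀ − 1ξ → 76.1 = 145 − 1ξ, giving ξ = 68.9 kmol/h.
Outlet amounts (n = n₀ + ν ξ):
  Q: 145 − 1(68.9) = 76.1
  M: 0 + 1(68.9) = 68.9
  R: 0 + 1(68.9) = 68.9
Total out = 213.9 kmol/h; y_R = 68.9 / 213.9 = 0.3221.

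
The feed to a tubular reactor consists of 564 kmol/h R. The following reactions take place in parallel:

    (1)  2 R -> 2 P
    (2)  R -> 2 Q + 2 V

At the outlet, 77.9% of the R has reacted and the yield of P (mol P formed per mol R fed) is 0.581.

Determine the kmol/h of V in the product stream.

223 kmol/h

Yield of P: 2ξ₁ / 564 = 0.581 → ξ₁ = 163.8 kmol/h.
Conversion of R: 2ξ₁ + 1ξ₂ = 0.779 × 564 = 439.4 → ξ₂ = 111.7 kmol/h.
Outlet amounts (n = n₀ + Σ ν·ξ):
  R: 564 − 2(163.8) − 1(111.7) = 124.6
  P: 0 + 2(163.8) = 327.7
  Q: 0 + 2(111.7) = 223.3
  V: 0 + 2(111.7) = 223.3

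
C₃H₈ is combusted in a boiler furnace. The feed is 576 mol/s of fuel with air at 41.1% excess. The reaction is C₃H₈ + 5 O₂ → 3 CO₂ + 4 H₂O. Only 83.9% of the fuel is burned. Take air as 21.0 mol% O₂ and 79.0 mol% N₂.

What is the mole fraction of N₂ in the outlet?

0.749

Stoichiometric O₂ = 5 × 576 = 2880 mol/s; O₂ fed = 2880 × 1.411 = 4064 mol/s.
N₂ fed = 4064 × 79/21 = 15290 mol/s.
Fuel reacted = 0.839 × 576 → ξ = 483.3 mol/s.
Outlet (n = n₀ + ν ξ):
  C₃H₈: 576 − 1(483.3) = 92.74
  O₂: 4064 − 5(483.3) = 1647
  N₂: 15290 (inert)
  CO₂: 0 + 3(483.3) = 1450
  H₂O: 0 + 4(483.3) = 1933
Total out = 20410 mol/s; y_N₂ = 15290 / 20410 = 0.749.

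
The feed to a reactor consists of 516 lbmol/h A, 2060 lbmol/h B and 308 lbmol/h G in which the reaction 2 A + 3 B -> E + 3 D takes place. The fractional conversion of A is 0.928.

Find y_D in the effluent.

A reacted = 0.928 × 516 = 478.8 lbmol/h; ν_A = −2, so ξ = 478.8/2 = 239.4 lbmol/h.
Outlet amounts (n = n₀ + ν ξ):
  A: 516 − 2(239.4) = 37.15
  B: 2060 − 3(239.4) = 1342
  E: 0 + 1(239.4) = 239.4
  D: 0 + 3(239.4) = 718.3
  G: 308 (inert)
Total out = 2645 lbmol/h; y_D = 718.3 / 2645 = 0.2716.

0.272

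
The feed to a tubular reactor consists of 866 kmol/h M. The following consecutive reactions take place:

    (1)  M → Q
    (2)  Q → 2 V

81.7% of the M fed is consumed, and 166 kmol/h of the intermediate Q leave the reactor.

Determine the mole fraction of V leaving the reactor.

0.769

Conversion of M: M consumed = 1ξ₁ = 0.817 × 866 → ξ₁ = 707.5 kmol/h.
Q balance: n_Q = 0 + 1ξ₁ − 1ξ₂ = 166 → ξ₂ = (1·707.5 − 166)/1 = 541.5 kmol/h.
Outlet amounts (n = n₀ + Σ ν·ξ):
  M: 866 − 1(707.5) = 158.5
  Q: 0 + 1(707.5) − 1(541.5) = 166
  V: 0 + 2(541.5) = 1083
Total out = 1408 kmol/h; y_V = 1083 / 1408 = 0.7695.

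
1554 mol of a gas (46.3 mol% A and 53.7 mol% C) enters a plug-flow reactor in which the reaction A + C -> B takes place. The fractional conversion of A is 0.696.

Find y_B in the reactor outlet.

0.475

A reacted = 0.696 × 719.5 = 500.8 mol; ν_A = −1, so ξ = 500.8/1 = 500.8 mol.
Outlet amounts (n = n₀ + ν ξ):
  A: 719.5 − 1(500.8) = 218.7
  C: 834.5 − 1(500.8) = 333.7
  B: 0 + 1(500.8) = 500.8
Total out = 1053 mol; y_B = 500.8 / 1053 = 0.4755.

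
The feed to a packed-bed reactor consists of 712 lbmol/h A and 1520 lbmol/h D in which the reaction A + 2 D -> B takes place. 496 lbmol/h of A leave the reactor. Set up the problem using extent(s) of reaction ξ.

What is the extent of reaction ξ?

For A: n = n₀ − 1ξ → 496 = 712 − 1ξ, giving ξ = 216 lbmol/h.
Outlet amounts (n = n₀ + ν ξ):
  A: 712 − 1(216) = 496
  D: 1520 − 2(216) = 1088
  B: 0 + 1(216) = 216

ξ = 216 lbmol/h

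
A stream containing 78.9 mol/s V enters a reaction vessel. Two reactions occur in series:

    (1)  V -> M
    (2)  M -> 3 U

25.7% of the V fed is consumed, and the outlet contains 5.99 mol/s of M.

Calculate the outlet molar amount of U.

Conversion of V: V consumed = 1ξ₁ = 0.257 × 78.9 → ξ₁ = 20.28 mol/s.
M balance: n_M = 0 + 1ξ₁ − 1ξ₂ = 5.99 → ξ₂ = (1·20.28 − 5.99)/1 = 14.29 mol/s.
Outlet amounts (n = n₀ + Σ ν·ξ):
  V: 78.9 − 1(20.28) = 58.62
  M: 0 + 1(20.28) − 1(14.29) = 5.99
  U: 0 + 3(14.29) = 42.86

42.9 mol/s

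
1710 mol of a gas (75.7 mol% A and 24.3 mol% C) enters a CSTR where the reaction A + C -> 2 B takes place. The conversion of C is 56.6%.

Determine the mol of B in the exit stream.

470 mol

C reacted = 0.566 × 415.5 = 235.2 mol; ν_C = −1, so ξ = 235.2/1 = 235.2 mol.
Outlet amounts (n = n₀ + ν ξ):
  A: 1294 − 1(235.2) = 1059
  C: 415.5 − 1(235.2) = 180.3
  B: 0 + 2(235.2) = 470.4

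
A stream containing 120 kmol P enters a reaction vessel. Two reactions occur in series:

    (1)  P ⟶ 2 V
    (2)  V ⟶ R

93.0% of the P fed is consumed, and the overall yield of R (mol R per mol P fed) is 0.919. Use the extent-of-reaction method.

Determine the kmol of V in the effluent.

113 kmol

Conversion of P: P consumed = 1ξ₁ = 0.93 × 120 → ξ₁ = 111.6 kmol.
Yield of R: 1ξ₂ / 120 = 0.919 → ξ₂ = 110.3 kmol.
Outlet amounts (n = n₀ + Σ ν·ξ):
  P: 120 − 1(111.6) = 8.4
  V: 0 + 2(111.6) − 1(110.3) = 112.9
  R: 0 + 1(110.3) = 110.3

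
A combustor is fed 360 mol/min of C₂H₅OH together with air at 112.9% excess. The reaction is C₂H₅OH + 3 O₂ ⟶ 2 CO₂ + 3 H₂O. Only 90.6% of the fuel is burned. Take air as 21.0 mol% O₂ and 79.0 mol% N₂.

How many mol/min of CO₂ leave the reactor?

652 mol/min

Stoichiometric O₂ = 3 × 360 = 1080 mol/min; O₂ fed = 1080 × 2.129 = 2299 mol/min.
N₂ fed = 2299 × 79/21 = 8650 mol/min.
Fuel reacted = 0.906 × 360 → ξ = 326.2 mol/min.
Outlet (n = n₀ + ν ξ):
  C₂H₅OH: 360 − 1(326.2) = 33.84
  O₂: 2299 − 3(326.2) = 1321
  N₂: 8650 (inert)
  CO₂: 0 + 2(326.2) = 652.3
  H₂O: 0 + 3(326.2) = 978.5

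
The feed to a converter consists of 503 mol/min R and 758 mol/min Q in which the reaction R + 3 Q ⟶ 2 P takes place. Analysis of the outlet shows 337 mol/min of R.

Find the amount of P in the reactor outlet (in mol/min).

For R: n = n₀ − 1ξ → 337 = 503 − 1ξ, giving ξ = 166 mol/min.
Outlet amounts (n = n₀ + ν ξ):
  R: 503 − 1(166) = 337
  Q: 758 − 3(166) = 260
  P: 0 + 2(166) = 332

332 mol/min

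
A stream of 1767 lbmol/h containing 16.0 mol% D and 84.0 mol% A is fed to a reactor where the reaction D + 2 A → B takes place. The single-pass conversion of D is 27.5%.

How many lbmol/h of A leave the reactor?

1330 lbmol/h

D reacted = 0.275 × 282.7 = 77.75 lbmol/h; ν_D = −1, so ξ = 77.75/1 = 77.75 lbmol/h.
Outlet amounts (n = n₀ + ν ξ):
  D: 282.7 − 1(77.75) = 205
  A: 1484 − 2(77.75) = 1329
  B: 0 + 1(77.75) = 77.75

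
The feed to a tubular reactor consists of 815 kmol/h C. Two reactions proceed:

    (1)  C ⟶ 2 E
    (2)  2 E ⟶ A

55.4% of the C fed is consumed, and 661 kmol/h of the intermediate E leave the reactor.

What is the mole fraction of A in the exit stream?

0.106

Conversion of C: C consumed = 1ξ₁ = 0.554 × 815 → ξ₁ = 451.5 kmol/h.
E balance: n_E = 0 + 2ξ₁ − 2ξ₂ = 661 → ξ₂ = (2·451.5 − 661)/2 = 121 kmol/h.
Outlet amounts (n = n₀ + Σ ν·ξ):
  C: 815 − 1(451.5) = 363.5
  E: 0 + 2(451.5) − 2(121) = 661
  A: 0 + 1(121) = 121
Total out = 1146 kmol/h; y_A = 121 / 1146 = 0.1056.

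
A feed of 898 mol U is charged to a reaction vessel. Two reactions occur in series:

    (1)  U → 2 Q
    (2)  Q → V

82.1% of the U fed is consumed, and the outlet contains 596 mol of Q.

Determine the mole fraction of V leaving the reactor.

0.537

Conversion of U: U consumed = 1ξ₁ = 0.821 × 898 → ξ₁ = 737.3 mol.
Q balance: n_Q = 0 + 2ξ₁ − 1ξ₂ = 596 → ξ₂ = (2·737.3 − 596)/1 = 878.5 mol.
Outlet amounts (n = n₀ + Σ ν·ξ):
  U: 898 − 1(737.3) = 160.7
  Q: 0 + 2(737.3) − 1(878.5) = 596
  V: 0 + 1(878.5) = 878.5
Total out = 1635 mol; y_V = 878.5 / 1635 = 0.5372.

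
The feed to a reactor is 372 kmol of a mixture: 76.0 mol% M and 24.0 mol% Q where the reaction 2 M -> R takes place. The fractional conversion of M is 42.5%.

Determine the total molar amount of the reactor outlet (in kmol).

312 kmol

M reacted = 0.425 × 282.7 = 120.2 kmol; ν_M = −2, so ξ = 120.2/2 = 60.08 kmol.
Outlet amounts (n = n₀ + ν ξ):
  M: 282.7 − 2(60.08) = 162.6
  R: 0 + 1(60.08) = 60.08
  Q: 89.28 (inert)
Total out = 162.6 + 60.08 + 89.28 = 311.9 kmol.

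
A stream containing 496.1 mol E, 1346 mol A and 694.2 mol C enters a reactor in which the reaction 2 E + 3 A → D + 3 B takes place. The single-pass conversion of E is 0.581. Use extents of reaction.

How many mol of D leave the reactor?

144 mol

E reacted = 0.581 × 496.1 = 288.2 mol; ν_E = −2, so ξ = 288.2/2 = 144.1 mol.
Outlet amounts (n = n₀ + ν ξ):
  E: 496.1 − 2(144.1) = 207.9
  A: 1346 − 3(144.1) = 913.6
  D: 0 + 1(144.1) = 144.1
  B: 0 + 3(144.1) = 432.4
  C: 694.2 (inert)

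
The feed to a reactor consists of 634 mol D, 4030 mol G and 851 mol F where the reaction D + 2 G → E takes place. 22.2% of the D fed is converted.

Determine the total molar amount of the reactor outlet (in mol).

D reacted = 0.222 × 634 = 140.7 mol; ν_D = −1, so ξ = 140.7/1 = 140.7 mol.
Outlet amounts (n = n₀ + ν ξ):
  D: 634 − 1(140.7) = 493.3
  G: 4030 − 2(140.7) = 3749
  E: 0 + 1(140.7) = 140.7
  F: 851 (inert)
Total out = 493.3 + 3749 + 140.7 + 851 = 5234 mol.

5230 mol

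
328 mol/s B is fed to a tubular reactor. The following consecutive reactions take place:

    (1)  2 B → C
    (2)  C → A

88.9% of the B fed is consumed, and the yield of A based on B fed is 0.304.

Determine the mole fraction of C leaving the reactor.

Conversion of B: B consumed = 2ξ₁ = 0.889 × 328 → ξ₁ = 145.8 mol/s.
Yield of A: 1ξ₂ / 328 = 0.304 → ξ₂ = 99.71 mol/s.
Outlet amounts (n = n₀ + Σ ν·ξ):
  B: 328 − 2(145.8) = 36.41
  C: 0 + 1(145.8) − 1(99.71) = 46.08
  A: 0 + 1(99.71) = 99.71
Total out = 182.2 mol/s; y_C = 46.08 / 182.2 = 0.2529.

0.253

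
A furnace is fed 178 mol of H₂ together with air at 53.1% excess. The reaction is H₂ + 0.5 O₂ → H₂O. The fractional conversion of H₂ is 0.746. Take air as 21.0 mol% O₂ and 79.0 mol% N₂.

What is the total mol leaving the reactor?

760 mol

Stoichiometric O₂ = 0.5 × 178 = 89 mol; O₂ fed = 89 × 1.531 = 136.3 mol.
N₂ fed = 136.3 × 79/21 = 512.6 mol.
Fuel reacted = 0.746 × 178 → ξ = 132.8 mol.
Outlet (n = n₀ + ν ξ):
  H₂: 178 − 1(132.8) = 45.21
  O₂: 136.3 − 0.5(132.8) = 69.87
  N₂: 512.6 (inert)
  H₂O: 0 + 1(132.8) = 132.8
Total out = 45.21 + 69.87 + 512.6 + 132.8 = 760.5 mol.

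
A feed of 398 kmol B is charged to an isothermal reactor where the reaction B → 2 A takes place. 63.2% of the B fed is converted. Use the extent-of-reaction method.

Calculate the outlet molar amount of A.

B reacted = 0.632 × 398 = 251.5 kmol; ν_B = −1, so ξ = 251.5/1 = 251.5 kmol.
Outlet amounts (n = n₀ + ν ξ):
  B: 398 − 1(251.5) = 146.5
  A: 0 + 2(251.5) = 503.1

503 kmol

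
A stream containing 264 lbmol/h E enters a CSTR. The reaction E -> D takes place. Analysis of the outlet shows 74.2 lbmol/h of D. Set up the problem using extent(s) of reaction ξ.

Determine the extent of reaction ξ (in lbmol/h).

ξ = 74.2 lbmol/h

For D: n = n₀ + 1ξ → 74.2 = 0 + 1ξ, giving ξ = 74.2 lbmol/h.
Outlet amounts (n = n₀ + ν ξ):
  E: 264 − 1(74.2) = 189.8
  D: 0 + 1(74.2) = 74.2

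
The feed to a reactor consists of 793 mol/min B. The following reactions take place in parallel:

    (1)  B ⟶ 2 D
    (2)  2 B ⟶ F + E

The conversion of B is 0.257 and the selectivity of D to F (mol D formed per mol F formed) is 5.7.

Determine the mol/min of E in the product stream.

Conversion of B: B consumed = 0.257 × 793 = 203.8 mol/min = 1ξ₁ + 2ξ₂.
Selectivity: 2ξ₁ / (1ξ₂) = 5.7 → ξ₁ = 2.85 ξ₂.
Substitute: (1·2.85 + 2) ξ₂ = 203.8 → ξ₂ = 42.02 mol/min, ξ₁ = 119.8 mol/min.
Outlet amounts (n = n₀ + Σ ν·ξ):
  B: 793 − 1(119.8) − 2(42.02) = 589.2
  D: 0 + 2(119.8) = 239.5
  F: 0 + 1(42.02) = 42.02
  E: 0 + 1(42.02) = 42.02

42 mol/min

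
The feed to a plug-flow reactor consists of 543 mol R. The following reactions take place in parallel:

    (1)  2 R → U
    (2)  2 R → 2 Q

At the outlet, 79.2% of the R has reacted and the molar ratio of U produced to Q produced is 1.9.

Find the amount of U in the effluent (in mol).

170 mol

Conversion of R: R consumed = 0.792 × 543 = 430.1 mol = 2ξ₁ + 2ξ₂.
Selectivity: 1ξ₁ / (2ξ₂) = 1.9 → ξ₁ = 3.8 ξ₂.
Substitute: (2·3.8 + 2) ξ₂ = 430.1 → ξ₂ = 44.8 mol, ξ₁ = 170.2 mol.
Outlet amounts (n = n₀ + Σ ν·ξ):
  R: 543 − 2(170.2) − 2(44.8) = 112.9
  U: 0 + 1(170.2) = 170.2
  Q: 0 + 2(44.8) = 89.6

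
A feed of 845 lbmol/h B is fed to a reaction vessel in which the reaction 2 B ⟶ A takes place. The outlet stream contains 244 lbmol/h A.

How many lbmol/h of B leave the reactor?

For A: n = n₀ + 1ξ → 244 = 0 + 1ξ, giving ξ = 244 lbmol/h.
Outlet amounts (n = n₀ + ν ξ):
  B: 845 − 2(244) = 357
  A: 0 + 1(244) = 244

357 lbmol/h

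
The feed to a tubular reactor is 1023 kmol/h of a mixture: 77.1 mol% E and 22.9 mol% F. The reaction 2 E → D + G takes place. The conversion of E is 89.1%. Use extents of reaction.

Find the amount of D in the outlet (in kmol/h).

351 kmol/h

E reacted = 0.891 × 788.7 = 702.8 kmol/h; ν_E = −2, so ξ = 702.8/2 = 351.4 kmol/h.
Outlet amounts (n = n₀ + ν ξ):
  E: 788.7 − 2(351.4) = 85.97
  D: 0 + 1(351.4) = 351.4
  G: 0 + 1(351.4) = 351.4
  F: 234.3 (inert)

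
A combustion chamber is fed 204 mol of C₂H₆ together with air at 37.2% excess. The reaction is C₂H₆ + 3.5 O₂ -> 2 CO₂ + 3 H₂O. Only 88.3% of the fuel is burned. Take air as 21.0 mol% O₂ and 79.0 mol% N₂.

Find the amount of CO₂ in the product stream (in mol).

Stoichiometric O₂ = 3.5 × 204 = 714 mol; O₂ fed = 714 × 1.372 = 979.6 mol.
N₂ fed = 979.6 × 79/21 = 3685 mol.
Fuel reacted = 0.883 × 204 → ξ = 180.1 mol.
Outlet (n = n₀ + ν ξ):
  C₂H₆: 204 − 1(180.1) = 23.87
  O₂: 979.6 − 3.5(180.1) = 349.1
  N₂: 3685 (inert)
  CO₂: 0 + 2(180.1) = 360.3
  H₂O: 0 + 3(180.1) = 540.4

360 mol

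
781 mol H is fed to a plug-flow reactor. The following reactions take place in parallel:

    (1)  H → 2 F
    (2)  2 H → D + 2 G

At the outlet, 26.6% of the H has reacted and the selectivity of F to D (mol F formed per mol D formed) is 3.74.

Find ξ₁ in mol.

Conversion of H: H consumed = 0.266 × 781 = 207.7 mol = 1ξ₁ + 2ξ₂.
Selectivity: 2ξ₁ / (1ξ₂) = 3.74 → ξ₁ = 1.87 ξ₂.
Substitute: (1·1.87 + 2) ξ₂ = 207.7 → ξ₂ = 53.68 mol, ξ₁ = 100.4 mol.
Outlet amounts (n = n₀ + Σ ν·ξ):
  H: 781 − 1(100.4) − 2(53.68) = 573.3
  F: 0 + 2(100.4) = 200.8
  D: 0 + 1(53.68) = 53.68
  G: 0 + 2(53.68) = 107.4

ξ₁ = 100 mol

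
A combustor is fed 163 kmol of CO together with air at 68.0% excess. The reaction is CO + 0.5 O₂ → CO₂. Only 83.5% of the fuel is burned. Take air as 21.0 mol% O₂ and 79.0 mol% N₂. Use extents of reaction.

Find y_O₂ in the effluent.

Stoichiometric O₂ = 0.5 × 163 = 81.5 kmol; O₂ fed = 81.5 × 1.680 = 136.9 kmol.
N₂ fed = 136.9 × 79/21 = 515.1 kmol.
Fuel reacted = 0.835 × 163 → ξ = 136.1 kmol.
Outlet (n = n₀ + ν ξ):
  CO: 163 − 1(136.1) = 26.9
  O₂: 136.9 − 0.5(136.1) = 68.87
  N₂: 515.1 (inert)
  CO₂: 0 + 1(136.1) = 136.1
Total out = 746.9 kmol; y_O₂ = 68.87 / 746.9 = 0.0922.

0.0922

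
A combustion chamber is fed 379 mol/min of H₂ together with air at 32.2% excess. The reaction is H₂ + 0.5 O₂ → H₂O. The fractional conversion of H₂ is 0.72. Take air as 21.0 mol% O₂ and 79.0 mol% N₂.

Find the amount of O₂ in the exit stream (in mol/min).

114 mol/min

Stoichiometric O₂ = 0.5 × 379 = 189.5 mol/min; O₂ fed = 189.5 × 1.322 = 250.5 mol/min.
N₂ fed = 250.5 × 79/21 = 942.4 mol/min.
Fuel reacted = 0.72 × 379 → ξ = 272.9 mol/min.
Outlet (n = n₀ + ν ξ):
  H₂: 379 − 1(272.9) = 106.1
  O₂: 250.5 − 0.5(272.9) = 114.1
  N₂: 942.4 (inert)
  H₂O: 0 + 1(272.9) = 272.9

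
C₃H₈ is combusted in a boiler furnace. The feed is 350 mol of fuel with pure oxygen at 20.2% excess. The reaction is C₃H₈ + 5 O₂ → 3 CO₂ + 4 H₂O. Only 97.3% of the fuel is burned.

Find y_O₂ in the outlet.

Stoichiometric O₂ = 5 × 350 = 1750 mol; O₂ fed = 1750 × 1.202 = 2104 mol.
Fuel reacted = 0.973 × 350 → ξ = 340.6 mol.
Outlet (n = n₀ + ν ξ):
  C₃H₈: 350 − 1(340.6) = 9.45
  O₂: 2104 − 5(340.6) = 400.8
  CO₂: 0 + 3(340.6) = 1022
  H₂O: 0 + 4(340.6) = 1362
Total out = 2794 mol; y_O₂ = 400.8 / 2794 = 0.1434.

0.143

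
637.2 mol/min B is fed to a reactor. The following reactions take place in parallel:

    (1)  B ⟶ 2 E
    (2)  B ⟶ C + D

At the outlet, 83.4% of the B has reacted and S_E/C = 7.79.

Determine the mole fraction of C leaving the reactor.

0.0929

Conversion of B: B consumed = 0.834 × 637.2 = 531.4 mol/min = 1ξ₁ + 1ξ₂.
Selectivity: 2ξ₁ / (1ξ₂) = 7.79 → ξ₁ = 3.895 ξ₂.
Substitute: (1·3.895 + 1) ξ₂ = 531.4 → ξ₂ = 108.6 mol/min, ξ₁ = 422.9 mol/min.
Outlet amounts (n = n₀ + Σ ν·ξ):
  B: 637.2 − 1(422.9) − 1(108.6) = 105.8
  E: 0 + 2(422.9) = 845.7
  C: 0 + 1(108.6) = 108.6
  D: 0 + 1(108.6) = 108.6
Total out = 1169 mol/min; y_C = 108.6 / 1169 = 0.0929.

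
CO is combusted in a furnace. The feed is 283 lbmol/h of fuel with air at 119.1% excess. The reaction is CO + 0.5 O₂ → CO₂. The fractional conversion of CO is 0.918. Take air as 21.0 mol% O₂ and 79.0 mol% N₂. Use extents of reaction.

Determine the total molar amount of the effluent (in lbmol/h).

Stoichiometric O₂ = 0.5 × 283 = 141.5 lbmol/h; O₂ fed = 141.5 × 2.191 = 310 lbmol/h.
N₂ fed = 310 × 79/21 = 1166 lbmol/h.
Fuel reacted = 0.918 × 283 → ξ = 259.8 lbmol/h.
Outlet (n = n₀ + ν ξ):
  CO: 283 − 1(259.8) = 23.21
  O₂: 310 − 0.5(259.8) = 180.1
  N₂: 1166 (inert)
  CO₂: 0 + 1(259.8) = 259.8
Total out = 23.21 + 180.1 + 1166 + 259.8 = 1629 lbmol/h.

1630 lbmol/h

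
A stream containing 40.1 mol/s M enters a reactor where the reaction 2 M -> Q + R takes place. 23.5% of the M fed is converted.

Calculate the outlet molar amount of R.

4.71 mol/s

M reacted = 0.235 × 40.1 = 9.424 mol/s; ν_M = −2, so ξ = 9.424/2 = 4.712 mol/s.
Outlet amounts (n = n₀ + ν ξ):
  M: 40.1 − 2(4.712) = 30.68
  Q: 0 + 1(4.712) = 4.712
  R: 0 + 1(4.712) = 4.712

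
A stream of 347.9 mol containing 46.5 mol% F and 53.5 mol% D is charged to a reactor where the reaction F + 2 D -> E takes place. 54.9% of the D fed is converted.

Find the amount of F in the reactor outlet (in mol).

111 mol

D reacted = 0.549 × 186.1 = 102.2 mol; ν_D = −2, so ξ = 102.2/2 = 51.09 mol.
Outlet amounts (n = n₀ + ν ξ):
  F: 161.8 − 1(51.09) = 110.7
  D: 186.1 − 2(51.09) = 83.94
  E: 0 + 1(51.09) = 51.09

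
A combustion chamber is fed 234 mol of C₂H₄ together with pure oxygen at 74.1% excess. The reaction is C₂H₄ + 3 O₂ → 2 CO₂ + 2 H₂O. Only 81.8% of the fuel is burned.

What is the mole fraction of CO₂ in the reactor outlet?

0.263

Stoichiometric O₂ = 3 × 234 = 702 mol; O₂ fed = 702 × 1.741 = 1222 mol.
Fuel reacted = 0.818 × 234 → ξ = 191.4 mol.
Outlet (n = n₀ + ν ξ):
  C₂H₄: 234 − 1(191.4) = 42.59
  O₂: 1222 − 3(191.4) = 647.9
  CO₂: 0 + 2(191.4) = 382.8
  H₂O: 0 + 2(191.4) = 382.8
Total out = 1456 mol; y_CO₂ = 382.8 / 1456 = 0.2629.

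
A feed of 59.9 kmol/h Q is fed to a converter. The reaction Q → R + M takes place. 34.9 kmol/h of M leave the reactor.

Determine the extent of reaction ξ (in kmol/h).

ξ = 34.9 kmol/h

For M: n = n₀ + 1ξ → 34.9 = 0 + 1ξ, giving ξ = 34.9 kmol/h.
Outlet amounts (n = n₀ + ν ξ):
  Q: 59.9 − 1(34.9) = 25
  R: 0 + 1(34.9) = 34.9
  M: 0 + 1(34.9) = 34.9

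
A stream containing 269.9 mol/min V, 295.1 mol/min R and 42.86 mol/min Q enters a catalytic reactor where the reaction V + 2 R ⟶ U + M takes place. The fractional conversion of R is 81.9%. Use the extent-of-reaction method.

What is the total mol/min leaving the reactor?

487 mol/min

R reacted = 0.819 × 295.1 = 241.7 mol/min; ν_R = −2, so ξ = 241.7/2 = 120.8 mol/min.
Outlet amounts (n = n₀ + ν ξ):
  V: 269.9 − 1(120.8) = 149.1
  R: 295.1 − 2(120.8) = 53.41
  U: 0 + 1(120.8) = 120.8
  M: 0 + 1(120.8) = 120.8
  Q: 42.86 (inert)
Total out = 149.1 + 53.41 + 120.8 + 120.8 + 42.86 = 487 mol/min.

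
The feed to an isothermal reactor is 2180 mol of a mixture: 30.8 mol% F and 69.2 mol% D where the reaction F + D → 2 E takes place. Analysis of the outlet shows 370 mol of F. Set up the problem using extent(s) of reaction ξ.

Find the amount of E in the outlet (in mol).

603 mol

For F: n = n₀ − 1ξ → 370 = 671.4 − 1ξ, giving ξ = 301.4 mol.
Outlet amounts (n = n₀ + ν ξ):
  F: 671.4 − 1(301.4) = 370
  D: 1509 − 1(301.4) = 1207
  E: 0 + 2(301.4) = 602.9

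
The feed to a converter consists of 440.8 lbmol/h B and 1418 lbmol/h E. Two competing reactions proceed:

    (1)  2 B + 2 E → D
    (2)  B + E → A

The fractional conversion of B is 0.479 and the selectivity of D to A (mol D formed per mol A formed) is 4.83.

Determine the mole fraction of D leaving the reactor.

Conversion of B: B consumed = 0.479 × 440.8 = 211.1 lbmol/h = 2ξ₁ + 1ξ₂.
Selectivity: 1ξ₁ / (1ξ₂) = 4.83 → ξ₁ = 4.83 ξ₂.
Substitute: (2·4.83 + 1) ξ₂ = 211.1 → ξ₂ = 19.81 lbmol/h, ξ₁ = 95.67 lbmol/h.
Outlet amounts (n = n₀ + Σ ν·ξ):
  B: 440.8 − 2(95.67) − 1(19.81) = 229.7
  E: 1418 − 2(95.67) − 1(19.81) = 1207
  D: 0 + 1(95.67) = 95.67
  A: 0 + 1(19.81) = 19.81
Total out = 1552 lbmol/h; y_D = 95.67 / 1552 = 0.06164.

0.0616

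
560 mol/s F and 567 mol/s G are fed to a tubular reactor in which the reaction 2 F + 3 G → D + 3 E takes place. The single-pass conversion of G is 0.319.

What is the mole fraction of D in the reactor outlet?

0.0565

G reacted = 0.319 × 567 = 180.9 mol/s; ν_G = −3, so ξ = 180.9/3 = 60.29 mol/s.
Outlet amounts (n = n₀ + ν ξ):
  F: 560 − 2(60.29) = 439.4
  G: 567 − 3(60.29) = 386.1
  D: 0 + 1(60.29) = 60.29
  E: 0 + 3(60.29) = 180.9
Total out = 1067 mol/s; y_D = 60.29 / 1067 = 0.05652.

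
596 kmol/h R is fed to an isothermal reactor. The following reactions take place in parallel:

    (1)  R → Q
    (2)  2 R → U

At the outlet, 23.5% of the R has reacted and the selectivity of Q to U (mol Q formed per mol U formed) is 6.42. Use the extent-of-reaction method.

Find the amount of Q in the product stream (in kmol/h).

107 kmol/h

Conversion of R: R consumed = 0.235 × 596 = 140.1 kmol/h = 1ξ₁ + 2ξ₂.
Selectivity: 1ξ₁ / (1ξ₂) = 6.42 → ξ₁ = 6.42 ξ₂.
Substitute: (1·6.42 + 2) ξ₂ = 140.1 → ξ₂ = 16.63 kmol/h, ξ₁ = 106.8 kmol/h.
Outlet amounts (n = n₀ + Σ ν·ξ):
  R: 596 − 1(106.8) − 2(16.63) = 455.9
  Q: 0 + 1(106.8) = 106.8
  U: 0 + 1(16.63) = 16.63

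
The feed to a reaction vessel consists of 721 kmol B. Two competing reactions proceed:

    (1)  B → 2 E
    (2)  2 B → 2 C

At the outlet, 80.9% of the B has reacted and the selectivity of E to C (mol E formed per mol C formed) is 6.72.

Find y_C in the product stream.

Conversion of B: B consumed = 0.809 × 721 = 583.3 kmol = 1ξ₁ + 2ξ₂.
Selectivity: 2ξ₁ / (2ξ₂) = 6.72 → ξ₁ = 6.72 ξ₂.
Substitute: (1·6.72 + 2) ξ₂ = 583.3 → ξ₂ = 66.89 kmol, ξ₁ = 449.5 kmol.
Outlet amounts (n = n₀ + Σ ν·ξ):
  B: 721 − 1(449.5) − 2(66.89) = 137.7
  E: 0 + 2(449.5) = 899
  C: 0 + 2(66.89) = 133.8
Total out = 1171 kmol; y_C = 133.8 / 1171 = 0.1143.

0.114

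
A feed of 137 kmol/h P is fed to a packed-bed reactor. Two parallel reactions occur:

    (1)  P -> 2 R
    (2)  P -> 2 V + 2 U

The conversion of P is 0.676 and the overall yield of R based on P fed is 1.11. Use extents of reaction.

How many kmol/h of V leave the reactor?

Yield of R: 2ξ₁ / 137 = 1.11 → ξ₁ = 76.04 kmol/h.
Conversion of P: 1ξ₁ + 1ξ₂ = 0.676 × 137 = 92.61 → ξ₂ = 16.58 kmol/h.
Outlet amounts (n = n₀ + Σ ν·ξ):
  P: 137 − 1(76.04) − 1(16.58) = 44.39
  R: 0 + 2(76.04) = 152.1
  V: 0 + 2(16.58) = 33.15
  U: 0 + 2(16.58) = 33.15

33.2 kmol/h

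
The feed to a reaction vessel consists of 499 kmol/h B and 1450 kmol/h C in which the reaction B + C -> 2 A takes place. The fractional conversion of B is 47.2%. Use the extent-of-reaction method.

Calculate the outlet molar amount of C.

B reacted = 0.472 × 499 = 235.5 kmol/h; ν_B = −1, so ξ = 235.5/1 = 235.5 kmol/h.
Outlet amounts (n = n₀ + ν ξ):
  B: 499 − 1(235.5) = 263.5
  C: 1450 − 1(235.5) = 1214
  A: 0 + 2(235.5) = 471.1

1210 kmol/h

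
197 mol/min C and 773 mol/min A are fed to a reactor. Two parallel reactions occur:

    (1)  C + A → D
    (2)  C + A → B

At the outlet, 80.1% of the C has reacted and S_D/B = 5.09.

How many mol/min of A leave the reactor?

615 mol/min

Conversion of C: C consumed = 0.801 × 197 = 157.8 mol/min = 1ξ₁ + 1ξ₂.
Selectivity: 1ξ₁ / (1ξ₂) = 5.09 → ξ₁ = 5.09 ξ₂.
Substitute: (1·5.09 + 1) ξ₂ = 157.8 → ξ₂ = 25.91 mol/min, ξ₁ = 131.9 mol/min.
Outlet amounts (n = n₀ + Σ ν·ξ):
  C: 197 − 1(131.9) − 1(25.91) = 39.2
  A: 773 − 1(131.9) − 1(25.91) = 615.2
  D: 0 + 1(131.9) = 131.9
  B: 0 + 1(25.91) = 25.91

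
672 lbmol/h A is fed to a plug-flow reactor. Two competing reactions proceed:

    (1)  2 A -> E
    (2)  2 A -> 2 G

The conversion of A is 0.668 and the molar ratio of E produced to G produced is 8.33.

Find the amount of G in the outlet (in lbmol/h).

25.4 lbmol/h

Conversion of A: A consumed = 0.668 × 672 = 448.9 lbmol/h = 2ξ₁ + 2ξ₂.
Selectivity: 1ξ₁ / (2ξ₂) = 8.33 → ξ₁ = 16.66 ξ₂.
Substitute: (2·16.66 + 2) ξ₂ = 448.9 → ξ₂ = 12.71 lbmol/h, ξ₁ = 211.7 lbmol/h.
Outlet amounts (n = n₀ + Σ ν·ξ):
  A: 672 − 2(211.7) − 2(12.71) = 223.1
  E: 0 + 1(211.7) = 211.7
  G: 0 + 2(12.71) = 25.42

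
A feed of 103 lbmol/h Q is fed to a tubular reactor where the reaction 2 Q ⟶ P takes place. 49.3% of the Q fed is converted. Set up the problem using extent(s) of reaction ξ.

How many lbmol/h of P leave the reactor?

Q reacted = 0.493 × 103 = 50.78 lbmol/h; ν_Q = −2, so ξ = 50.78/2 = 25.39 lbmol/h.
Outlet amounts (n = n₀ + ν ξ):
  Q: 103 − 2(25.39) = 52.22
  P: 0 + 1(25.39) = 25.39

25.4 lbmol/h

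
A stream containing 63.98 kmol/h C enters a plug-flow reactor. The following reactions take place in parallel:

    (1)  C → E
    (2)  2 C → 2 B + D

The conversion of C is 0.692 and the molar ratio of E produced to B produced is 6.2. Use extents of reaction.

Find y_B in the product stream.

0.0917

Conversion of C: C consumed = 0.692 × 63.98 = 44.27 kmol/h = 1ξ₁ + 2ξ₂.
Selectivity: 1ξ₁ / (2ξ₂) = 6.2 → ξ₁ = 12.4 ξ₂.
Substitute: (1·12.4 + 2) ξ₂ = 44.27 → ξ₂ = 3.075 kmol/h, ξ₁ = 38.12 kmol/h.
Outlet amounts (n = n₀ + Σ ν·ξ):
  C: 63.98 − 1(38.12) − 2(3.075) = 19.71
  E: 0 + 1(38.12) = 38.12
  B: 0 + 2(3.075) = 6.149
  D: 0 + 1(3.075) = 3.075
Total out = 67.05 kmol/h; y_B = 6.149 / 67.05 = 0.0917.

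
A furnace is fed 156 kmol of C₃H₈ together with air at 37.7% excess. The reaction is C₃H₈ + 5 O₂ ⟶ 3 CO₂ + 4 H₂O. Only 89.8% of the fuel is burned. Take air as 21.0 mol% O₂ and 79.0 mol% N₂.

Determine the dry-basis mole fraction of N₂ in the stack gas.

0.833

Stoichiometric O₂ = 5 × 156 = 780 kmol; O₂ fed = 780 × 1.377 = 1074 kmol.
N₂ fed = 1074 × 79/21 = 4041 kmol.
Fuel reacted = 0.898 × 156 → ξ = 140.1 kmol.
Outlet (n = n₀ + ν ξ):
  C₃H₈: 156 − 1(140.1) = 15.91
  O₂: 1074 − 5(140.1) = 373.6
  N₂: 4041 (inert)
  CO₂: 0 + 3(140.1) = 420.3
  H₂O: 0 + 4(140.1) = 560.4
Dry total = 4850 kmol; y_N₂ (dry) = 4041 / 4850 = 0.833.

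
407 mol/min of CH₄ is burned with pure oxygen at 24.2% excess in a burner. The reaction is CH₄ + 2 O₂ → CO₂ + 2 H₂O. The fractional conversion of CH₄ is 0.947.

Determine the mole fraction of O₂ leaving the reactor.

0.169

Stoichiometric O₂ = 2 × 407 = 814 mol/min; O₂ fed = 814 × 1.242 = 1011 mol/min.
Fuel reacted = 0.947 × 407 → ξ = 385.4 mol/min.
Outlet (n = n₀ + ν ξ):
  CH₄: 407 − 1(385.4) = 21.57
  O₂: 1011 − 2(385.4) = 240.1
  CO₂: 0 + 1(385.4) = 385.4
  H₂O: 0 + 2(385.4) = 770.9
Total out = 1418 mol/min; y_O₂ = 240.1 / 1418 = 0.1693.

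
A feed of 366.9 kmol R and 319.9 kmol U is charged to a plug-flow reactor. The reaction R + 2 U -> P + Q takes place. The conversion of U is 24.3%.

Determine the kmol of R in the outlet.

328 kmol

U reacted = 0.243 × 319.9 = 77.74 kmol; ν_U = −2, so ξ = 77.74/2 = 38.87 kmol.
Outlet amounts (n = n₀ + ν ξ):
  R: 366.9 − 1(38.87) = 328
  U: 319.9 − 2(38.87) = 242.2
  P: 0 + 1(38.87) = 38.87
  Q: 0 + 1(38.87) = 38.87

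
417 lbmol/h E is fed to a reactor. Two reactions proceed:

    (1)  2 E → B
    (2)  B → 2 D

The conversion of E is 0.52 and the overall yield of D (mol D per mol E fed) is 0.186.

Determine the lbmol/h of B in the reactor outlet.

69.6 lbmol/h

Conversion of E: E consumed = 2ξ₁ = 0.52 × 417 → ξ₁ = 108.4 lbmol/h.
Yield of D: 2ξ₂ / 417 = 0.186 → ξ₂ = 38.78 lbmol/h.
Outlet amounts (n = n₀ + Σ ν·ξ):
  E: 417 − 2(108.4) = 200.2
  B: 0 + 1(108.4) − 1(38.78) = 69.64
  D: 0 + 2(38.78) = 77.56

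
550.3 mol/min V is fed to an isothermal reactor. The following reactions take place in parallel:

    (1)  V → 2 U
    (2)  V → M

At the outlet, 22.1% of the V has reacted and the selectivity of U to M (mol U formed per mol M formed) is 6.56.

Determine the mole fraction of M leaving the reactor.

0.0442

Conversion of V: V consumed = 0.221 × 550.3 = 121.6 mol/min = 1ξ₁ + 1ξ₂.
Selectivity: 2ξ₁ / (1ξ₂) = 6.56 → ξ₁ = 3.28 ξ₂.
Substitute: (1·3.28 + 1) ξ₂ = 121.6 → ξ₂ = 28.42 mol/min, ξ₁ = 93.2 mol/min.
Outlet amounts (n = n₀ + Σ ν·ξ):
  V: 550.3 − 1(93.2) − 1(28.42) = 428.7
  U: 0 + 2(93.2) = 186.4
  M: 0 + 1(28.42) = 28.42
Total out = 643.5 mol/min; y_M = 28.42 / 643.5 = 0.04416.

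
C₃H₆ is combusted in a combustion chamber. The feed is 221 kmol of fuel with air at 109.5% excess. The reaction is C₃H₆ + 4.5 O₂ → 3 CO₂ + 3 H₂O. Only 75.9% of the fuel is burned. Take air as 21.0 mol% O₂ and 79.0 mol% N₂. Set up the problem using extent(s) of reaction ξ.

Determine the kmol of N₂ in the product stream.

Stoichiometric O₂ = 4.5 × 221 = 994.5 kmol; O₂ fed = 994.5 × 2.095 = 2083 kmol.
N₂ fed = 2083 × 79/21 = 7838 kmol.
Fuel reacted = 0.759 × 221 → ξ = 167.7 kmol.
Outlet (n = n₀ + ν ξ):
  C₃H₆: 221 − 1(167.7) = 53.26
  O₂: 2083 − 4.5(167.7) = 1329
  N₂: 7838 (inert)
  CO₂: 0 + 3(167.7) = 503.2
  H₂O: 0 + 3(167.7) = 503.2

7840 kmol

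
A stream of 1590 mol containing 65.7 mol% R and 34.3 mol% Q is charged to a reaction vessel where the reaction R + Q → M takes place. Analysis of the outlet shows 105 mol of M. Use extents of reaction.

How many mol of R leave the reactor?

For M: n = n₀ + 1ξ → 105 = 0 + 1ξ, giving ξ = 105 mol.
Outlet amounts (n = n₀ + ν ξ):
  R: 1045 − 1(105) = 939.6
  Q: 545.4 − 1(105) = 440.4
  M: 0 + 1(105) = 105

940 mol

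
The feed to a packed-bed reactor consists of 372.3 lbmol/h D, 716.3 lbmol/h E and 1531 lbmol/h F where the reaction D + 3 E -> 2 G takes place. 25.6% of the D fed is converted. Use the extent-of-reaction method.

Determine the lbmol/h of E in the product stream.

430 lbmol/h

D reacted = 0.256 × 372.3 = 95.31 lbmol/h; ν_D = −1, so ξ = 95.31/1 = 95.31 lbmol/h.
Outlet amounts (n = n₀ + ν ξ):
  D: 372.3 − 1(95.31) = 277
  E: 716.3 − 3(95.31) = 430.4
  G: 0 + 2(95.31) = 190.6
  F: 1531 (inert)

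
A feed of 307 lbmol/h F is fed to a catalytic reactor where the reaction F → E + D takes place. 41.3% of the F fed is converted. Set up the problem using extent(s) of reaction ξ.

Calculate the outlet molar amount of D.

F reacted = 0.413 × 307 = 126.8 lbmol/h; ν_F = −1, so ξ = 126.8/1 = 126.8 lbmol/h.
Outlet amounts (n = n₀ + ν ξ):
  F: 307 − 1(126.8) = 180.2
  E: 0 + 1(126.8) = 126.8
  D: 0 + 1(126.8) = 126.8

127 lbmol/h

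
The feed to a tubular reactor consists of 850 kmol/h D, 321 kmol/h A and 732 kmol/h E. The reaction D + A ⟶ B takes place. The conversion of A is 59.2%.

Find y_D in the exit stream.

A reacted = 0.592 × 321 = 190 kmol/h; ν_A = −1, so ξ = 190/1 = 190 kmol/h.
Outlet amounts (n = n₀ + ν ξ):
  D: 850 − 1(190) = 660
  A: 321 − 1(190) = 131
  B: 0 + 1(190) = 190
  E: 732 (inert)
Total out = 1713 kmol/h; y_D = 660 / 1713 = 0.3853.

0.385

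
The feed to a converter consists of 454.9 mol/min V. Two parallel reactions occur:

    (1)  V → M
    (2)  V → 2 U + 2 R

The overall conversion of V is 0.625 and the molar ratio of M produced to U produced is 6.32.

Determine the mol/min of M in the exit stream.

263 mol/min

Conversion of V: V consumed = 0.625 × 454.9 = 284.3 mol/min = 1ξ₁ + 1ξ₂.
Selectivity: 1ξ₁ / (2ξ₂) = 6.32 → ξ₁ = 12.64 ξ₂.
Substitute: (1·12.64 + 1) ξ₂ = 284.3 → ξ₂ = 20.84 mol/min, ξ₁ = 263.5 mol/min.
Outlet amounts (n = n₀ + Σ ν·ξ):
  V: 454.9 − 1(263.5) − 1(20.84) = 170.6
  M: 0 + 1(263.5) = 263.5
  U: 0 + 2(20.84) = 41.69
  R: 0 + 2(20.84) = 41.69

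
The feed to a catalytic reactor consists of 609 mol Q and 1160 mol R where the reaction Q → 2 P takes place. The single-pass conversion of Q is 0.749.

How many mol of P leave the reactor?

912 mol

Q reacted = 0.749 × 609 = 456.1 mol; ν_Q = −1, so ξ = 456.1/1 = 456.1 mol.
Outlet amounts (n = n₀ + ν ξ):
  Q: 609 − 1(456.1) = 152.9
  P: 0 + 2(456.1) = 912.3
  R: 1160 (inert)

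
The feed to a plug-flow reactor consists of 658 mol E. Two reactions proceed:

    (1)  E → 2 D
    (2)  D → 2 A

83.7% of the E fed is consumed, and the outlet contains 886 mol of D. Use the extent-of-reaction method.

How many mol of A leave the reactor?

Conversion of E: E consumed = 1ξ₁ = 0.837 × 658 → ξ₁ = 550.7 mol.
D balance: n_D = 0 + 2ξ₁ − 1ξ₂ = 886 → ξ₂ = (2·550.7 − 886)/1 = 215.5 mol.
Outlet amounts (n = n₀ + Σ ν·ξ):
  E: 658 − 1(550.7) = 107.3
  D: 0 + 2(550.7) − 1(215.5) = 886
  A: 0 + 2(215.5) = 431

431 mol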